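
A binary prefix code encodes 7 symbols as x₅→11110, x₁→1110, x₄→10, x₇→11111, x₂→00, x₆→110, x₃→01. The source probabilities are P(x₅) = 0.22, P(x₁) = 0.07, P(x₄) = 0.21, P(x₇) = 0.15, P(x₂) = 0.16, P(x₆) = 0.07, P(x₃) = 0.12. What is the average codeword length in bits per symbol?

L̄ = Σ pᵢ·ℓᵢ = 0.22·5 + 0.07·4 + 0.21·2 + 0.15·5 + 0.16·2 + 0.07·3 + 0.12·2 = 3.32 bits/symbol.

3.32 bits/symbol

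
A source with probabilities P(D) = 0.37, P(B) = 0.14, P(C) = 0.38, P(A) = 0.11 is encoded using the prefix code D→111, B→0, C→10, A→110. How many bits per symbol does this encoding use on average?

2.34 bits/symbol

L̄ = Σ pᵢ·ℓᵢ = 0.37·3 + 0.14·1 + 0.38·2 + 0.11·3 = 2.34 bits/symbol.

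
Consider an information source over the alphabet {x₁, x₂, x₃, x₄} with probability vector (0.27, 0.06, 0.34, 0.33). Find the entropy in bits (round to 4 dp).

H = −Σ pᵢ log₂ pᵢ.
−0.27·log₂(0.27) = 0.5100
−0.06·log₂(0.06) = 0.2435
−0.34·log₂(0.34) = 0.5292
−0.33·log₂(0.33) = 0.5278
Sum ≈ 1.8106 → 1.8106 bits.

1.8106 bits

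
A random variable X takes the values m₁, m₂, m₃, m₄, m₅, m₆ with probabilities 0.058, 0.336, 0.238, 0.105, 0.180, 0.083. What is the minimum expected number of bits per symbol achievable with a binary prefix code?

2.387 bits/symbol

Repeatedly combine the two least-probable nodes; the expected code length is the sum of the merged weights.
merge 29/500 + 83/1000 → 141/1000
merge 21/200 + 141/1000 → 123/500
merge 9/50 + 119/500 → 209/500
merge 123/500 + 42/125 → 291/500
merge 209/500 + 291/500 → 1
L = 141/1000 + 123/500 + 209/500 + 291/500 + 1 = 2387/1000 = 2.387 bits/symbol.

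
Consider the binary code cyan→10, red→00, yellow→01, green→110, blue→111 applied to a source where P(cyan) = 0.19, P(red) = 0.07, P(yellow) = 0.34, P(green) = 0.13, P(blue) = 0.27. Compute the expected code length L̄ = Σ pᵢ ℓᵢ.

2.4 bits/symbol

L̄ = Σ pᵢ·ℓᵢ = 0.19·2 + 0.07·2 + 0.34·2 + 0.13·3 + 0.27·3 = 2.4 bits/symbol.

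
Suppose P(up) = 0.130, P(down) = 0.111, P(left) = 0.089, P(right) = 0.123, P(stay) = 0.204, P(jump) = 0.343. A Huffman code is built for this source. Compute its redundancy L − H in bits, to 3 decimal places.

Entropy H = −Σ p log₂ p ≈ 2.4145 bits.
Huffman merges: 89/1000+111/1000→1/5; 123/1000+13/100→253/1000; 1/5+51/250→101/250; 253/1000+343/1000→149/250; 101/250+149/250→1. L = 2453/1000 ≈ 2.4530.
L − H = 2.4530 − 2.4145 = 0.039 bits.

0.039 bits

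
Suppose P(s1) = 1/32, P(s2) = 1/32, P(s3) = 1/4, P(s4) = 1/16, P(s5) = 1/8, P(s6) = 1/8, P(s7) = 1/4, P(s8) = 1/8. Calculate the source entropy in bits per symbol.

2.6875 bits

Each probability is a power of 1/2, so log₂(1/p) is an integer.
H = Σ p·log₂(1/p) = 1/32·5 + 1/32·5 + 1/4·2 + 1/16·4 + 1/8·3 + 1/8·3 + 1/4·2 + 1/8·3 = 2.6875 bits.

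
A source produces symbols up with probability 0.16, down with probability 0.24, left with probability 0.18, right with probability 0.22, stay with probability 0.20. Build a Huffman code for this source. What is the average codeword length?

Repeatedly combine the two least-probable nodes; the expected code length is the sum of the merged weights.
merge 4/25 + 9/50 → 17/50
merge 1/5 + 11/50 → 21/50
merge 6/25 + 17/50 → 29/50
merge 21/50 + 29/50 → 1
L = 17/50 + 21/50 + 29/50 + 1 = 117/50 = 2.34 bits/symbol.

2.34 bits/symbol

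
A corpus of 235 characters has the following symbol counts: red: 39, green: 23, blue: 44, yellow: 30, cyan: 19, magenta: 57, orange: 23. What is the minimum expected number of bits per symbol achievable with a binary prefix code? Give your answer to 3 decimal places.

Probabilities are the counts divided by 235.
Repeatedly combine the two least-probable nodes; the expected code length is the sum of the merged weights.
merge 19/235 + 23/235 → 42/235
merge 23/235 + 6/47 → 53/235
merge 39/235 + 42/235 → 81/235
merge 44/235 + 53/235 → 97/235
merge 57/235 + 81/235 → 138/235
merge 97/235 + 138/235 → 1
L = 42/235 + 53/235 + 81/235 + 97/235 + 138/235 + 1 = 646/235 ≈ 2.749 bits/symbol.

2.749 bits/symbol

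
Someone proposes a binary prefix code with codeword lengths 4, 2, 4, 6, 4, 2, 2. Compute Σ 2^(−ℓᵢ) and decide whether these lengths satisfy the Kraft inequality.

With common denominator 2^6 = 64: Σ 2^(−ℓᵢ) = 4/64 + 16/64 + 4/64 + 1/64 + 4/64 + 16/64 + 16/64 = 61/64 = 0.953125.
Kraft's inequality requires Σ ≤ 1; here Σ = 0.953125 ≤ 1, so such a prefix code exists.

0.953125; yes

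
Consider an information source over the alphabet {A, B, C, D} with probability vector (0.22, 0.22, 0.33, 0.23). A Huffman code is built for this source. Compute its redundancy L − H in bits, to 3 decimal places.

Entropy H = −Σ p log₂ p ≈ 1.9766 bits.
Huffman merges: 11/50+11/50→11/25; 23/100+33/100→14/25; 11/25+14/25→1. L = 2 ≈ 2.0000.
L − H = 2.0000 − 1.9766 = 0.023 bits.

0.023 bits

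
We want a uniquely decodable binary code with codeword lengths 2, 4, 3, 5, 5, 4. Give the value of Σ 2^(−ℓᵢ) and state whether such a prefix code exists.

With common denominator 2^5 = 32: Σ 2^(−ℓᵢ) = 8/32 + 2/32 + 4/32 + 1/32 + 1/32 + 2/32 = 18/32 = 0.5625.
Kraft's inequality requires Σ ≤ 1; here Σ = 0.5625 ≤ 1, so such a prefix code exists.

0.5625; yes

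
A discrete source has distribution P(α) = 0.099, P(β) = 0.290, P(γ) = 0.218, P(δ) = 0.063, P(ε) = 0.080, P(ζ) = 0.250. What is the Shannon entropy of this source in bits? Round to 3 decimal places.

2.370 bits

H = −Σ pᵢ log₂ pᵢ.
−0.099·log₂(0.099) = 0.3303
−0.290·log₂(0.290) = 0.5179
−0.218·log₂(0.218) = 0.4791
−0.063·log₂(0.063) = 0.2513
−0.080·log₂(0.080) = 0.2915
−0.250·log₂(0.250) = 0.5000
Sum ≈ 2.3701 → 2.370 bits.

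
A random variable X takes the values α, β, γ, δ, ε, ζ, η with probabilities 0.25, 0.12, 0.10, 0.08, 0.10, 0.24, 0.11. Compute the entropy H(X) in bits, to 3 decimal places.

2.667 bits

H = −Σ pᵢ log₂ pᵢ.
−0.25·log₂(0.25) = 0.5000
−0.12·log₂(0.12) = 0.3671
−0.10·log₂(0.10) = 0.3322
−0.08·log₂(0.08) = 0.2915
−0.10·log₂(0.10) = 0.3322
−0.24·log₂(0.24) = 0.4941
−0.11·log₂(0.11) = 0.3503
Sum ≈ 2.6674 → 2.667 bits.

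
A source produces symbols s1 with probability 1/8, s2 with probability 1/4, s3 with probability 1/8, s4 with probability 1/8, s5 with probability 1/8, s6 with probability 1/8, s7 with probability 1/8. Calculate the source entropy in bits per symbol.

2.75 bits

Each probability is a power of 1/2, so log₂(1/p) is an integer.
H = Σ p·log₂(1/p) = 1/8·3 + 1/4·2 + 1/8·3 + 1/8·3 + 1/8·3 + 1/8·3 + 1/8·3 = 2.75 bits.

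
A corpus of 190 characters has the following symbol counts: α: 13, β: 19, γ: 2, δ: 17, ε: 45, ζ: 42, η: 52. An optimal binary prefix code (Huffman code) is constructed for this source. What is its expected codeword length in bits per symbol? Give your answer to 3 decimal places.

Probabilities are the counts divided by 190.
Repeatedly combine the two least-probable nodes; the expected code length is the sum of the merged weights.
merge 1/95 + 13/190 → 3/38
merge 3/38 + 17/190 → 16/95
merge 1/10 + 16/95 → 51/190
merge 21/95 + 9/38 → 87/190
merge 51/190 + 26/95 → 103/190
merge 87/190 + 103/190 → 1
L = 3/38 + 16/95 + 51/190 + 87/190 + 103/190 + 1 = 239/95 ≈ 2.516 bits/symbol.

2.516 bits/symbol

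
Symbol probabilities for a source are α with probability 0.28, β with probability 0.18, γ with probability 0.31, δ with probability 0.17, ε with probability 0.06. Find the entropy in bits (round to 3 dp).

H = −Σ pᵢ log₂ pᵢ.
−0.28·log₂(0.28) = 0.5142
−0.18·log₂(0.18) = 0.4453
−0.31·log₂(0.31) = 0.5238
−0.17·log₂(0.17) = 0.4346
−0.06·log₂(0.06) = 0.2435
Sum ≈ 2.1614 → 2.161 bits.

2.161 bits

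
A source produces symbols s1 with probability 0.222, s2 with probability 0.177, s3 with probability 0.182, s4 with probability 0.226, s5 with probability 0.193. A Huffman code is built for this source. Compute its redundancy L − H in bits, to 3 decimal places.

Entropy H = −Σ p log₂ p ≈ 2.3145 bits.
Huffman merges: 177/1000+91/500→359/1000; 193/1000+111/500→83/200; 113/500+359/1000→117/200; 83/200+117/200→1. L = 2359/1000 ≈ 2.3590.
L − H = 2.3590 − 2.3145 = 0.044 bits.

0.044 bits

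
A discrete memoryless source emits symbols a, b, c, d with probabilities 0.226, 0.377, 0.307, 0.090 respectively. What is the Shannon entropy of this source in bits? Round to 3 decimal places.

1.851 bits

H = −Σ pᵢ log₂ pᵢ.
−0.226·log₂(0.226) = 0.4849
−0.377·log₂(0.377) = 0.5306
−0.307·log₂(0.307) = 0.5230
−0.090·log₂(0.090) = 0.3127
Sum ≈ 1.8512 → 1.851 bits.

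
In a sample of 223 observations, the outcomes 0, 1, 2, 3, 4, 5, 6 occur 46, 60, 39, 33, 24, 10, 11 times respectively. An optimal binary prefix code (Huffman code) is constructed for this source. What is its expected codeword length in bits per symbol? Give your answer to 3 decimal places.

2.619 bits/symbol

Probabilities are the counts divided by 223.
Repeatedly combine the two least-probable nodes; the expected code length is the sum of the merged weights.
merge 10/223 + 11/223 → 21/223
merge 21/223 + 24/223 → 45/223
merge 33/223 + 39/223 → 72/223
merge 45/223 + 46/223 → 91/223
merge 60/223 + 72/223 → 132/223
merge 91/223 + 132/223 → 1
L = 21/223 + 45/223 + 72/223 + 91/223 + 132/223 + 1 = 584/223 ≈ 2.619 bits/symbol.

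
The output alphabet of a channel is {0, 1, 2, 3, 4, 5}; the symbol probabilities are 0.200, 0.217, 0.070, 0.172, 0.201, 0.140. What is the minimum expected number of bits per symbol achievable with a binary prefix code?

2.582 bits/symbol

Repeatedly combine the two least-probable nodes; the expected code length is the sum of the merged weights.
merge 7/100 + 7/50 → 21/100
merge 43/250 + 1/5 → 93/250
merge 201/1000 + 21/100 → 411/1000
merge 217/1000 + 93/250 → 589/1000
merge 411/1000 + 589/1000 → 1
L = 21/100 + 93/250 + 411/1000 + 589/1000 + 1 = 1291/500 = 2.582 bits/symbol.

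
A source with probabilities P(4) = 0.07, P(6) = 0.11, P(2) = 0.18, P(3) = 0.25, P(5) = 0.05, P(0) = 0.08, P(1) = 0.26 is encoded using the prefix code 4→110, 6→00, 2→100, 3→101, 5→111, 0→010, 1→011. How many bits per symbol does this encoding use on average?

2.89 bits/symbol

L̄ = Σ pᵢ·ℓᵢ = 0.07·3 + 0.11·2 + 0.18·3 + 0.25·3 + 0.05·3 + 0.08·3 + 0.26·3 = 2.89 bits/symbol.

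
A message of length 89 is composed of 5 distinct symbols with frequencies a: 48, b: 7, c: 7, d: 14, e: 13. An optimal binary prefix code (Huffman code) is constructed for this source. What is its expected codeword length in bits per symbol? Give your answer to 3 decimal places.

Probabilities are the counts divided by 89.
Repeatedly combine the two least-probable nodes; the expected code length is the sum of the merged weights.
merge 7/89 + 7/89 → 14/89
merge 13/89 + 14/89 → 27/89
merge 14/89 + 27/89 → 41/89
merge 41/89 + 48/89 → 1
L = 14/89 + 27/89 + 41/89 + 1 = 171/89 ≈ 1.921 bits/symbol.

1.921 bits/symbol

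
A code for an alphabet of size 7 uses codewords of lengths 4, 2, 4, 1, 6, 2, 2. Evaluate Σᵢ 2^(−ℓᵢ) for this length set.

With common denominator 2^6 = 64: Σ 2^(−ℓᵢ) = 4/64 + 16/64 + 4/64 + 32/64 + 1/64 + 16/64 + 16/64 = 89/64 = 1.390625.

1.390625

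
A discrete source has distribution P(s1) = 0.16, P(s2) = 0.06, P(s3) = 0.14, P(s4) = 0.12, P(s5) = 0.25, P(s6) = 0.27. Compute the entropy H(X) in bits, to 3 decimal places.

2.441 bits

H = −Σ pᵢ log₂ pᵢ.
−0.16·log₂(0.16) = 0.4230
−0.06·log₂(0.06) = 0.2435
−0.14·log₂(0.14) = 0.3971
−0.12·log₂(0.12) = 0.3671
−0.25·log₂(0.25) = 0.5000
−0.27·log₂(0.27) = 0.5100
Sum ≈ 2.4407 → 2.441 bits.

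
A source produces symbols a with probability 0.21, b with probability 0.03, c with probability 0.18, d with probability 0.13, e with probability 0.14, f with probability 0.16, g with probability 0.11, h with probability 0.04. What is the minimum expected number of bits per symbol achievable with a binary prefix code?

2.86 bits/symbol

Repeatedly combine the two least-probable nodes; the expected code length is the sum of the merged weights.
merge 3/100 + 1/25 → 7/100
merge 7/100 + 11/100 → 9/50
merge 13/100 + 7/50 → 27/100
merge 4/25 + 9/50 → 17/50
merge 9/50 + 21/100 → 39/100
merge 27/100 + 17/50 → 61/100
merge 39/100 + 61/100 → 1
L = 7/100 + 9/50 + 27/100 + 17/50 + 39/100 + 61/100 + 1 = 143/50 = 2.86 bits/symbol.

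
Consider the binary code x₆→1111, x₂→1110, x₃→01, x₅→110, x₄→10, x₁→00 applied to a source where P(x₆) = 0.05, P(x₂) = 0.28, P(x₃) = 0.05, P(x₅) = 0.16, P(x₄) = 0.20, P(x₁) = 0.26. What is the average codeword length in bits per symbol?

L̄ = Σ pᵢ·ℓᵢ = 0.05·4 + 0.28·4 + 0.05·2 + 0.16·3 + 0.20·2 + 0.26·2 = 2.82 bits/symbol.

2.82 bits/symbol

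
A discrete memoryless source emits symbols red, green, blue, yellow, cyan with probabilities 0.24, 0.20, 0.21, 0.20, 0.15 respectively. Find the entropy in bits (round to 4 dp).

2.3063 bits

H = −Σ pᵢ log₂ pᵢ.
−0.24·log₂(0.24) = 0.4941
−0.20·log₂(0.20) = 0.4644
−0.21·log₂(0.21) = 0.4728
−0.20·log₂(0.20) = 0.4644
−0.15·log₂(0.15) = 0.4105
Sum ≈ 2.3063 → 2.3063 bits.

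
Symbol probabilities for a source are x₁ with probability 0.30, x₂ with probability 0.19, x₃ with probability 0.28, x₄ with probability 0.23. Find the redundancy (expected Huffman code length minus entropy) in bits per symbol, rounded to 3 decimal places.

0.022 bits

Entropy H = −Σ p log₂ p ≈ 1.9782 bits.
Huffman merges: 19/100+23/100→21/50; 7/25+3/10→29/50; 21/50+29/50→1. L = 2 ≈ 2.0000.
L − H = 2.0000 − 1.9782 = 0.022 bits.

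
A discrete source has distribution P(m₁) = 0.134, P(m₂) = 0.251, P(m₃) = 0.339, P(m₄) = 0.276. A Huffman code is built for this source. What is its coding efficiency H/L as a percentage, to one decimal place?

Entropy H = −Σ p log₂ p ≈ 1.9308 bits.
Huffman merges: 67/500+251/1000→77/200; 69/250+339/1000→123/200; 77/200+123/200→1. L = 2 ≈ 2.0000.
Efficiency = H/L = 1.9308/2.0000 = 96.5%.

96.5%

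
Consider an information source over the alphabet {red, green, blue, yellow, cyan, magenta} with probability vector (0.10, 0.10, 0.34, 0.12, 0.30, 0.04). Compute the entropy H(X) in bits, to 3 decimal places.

H = −Σ pᵢ log₂ pᵢ.
−0.10·log₂(0.10) = 0.3322
−0.10·log₂(0.10) = 0.3322
−0.34·log₂(0.34) = 0.5292
−0.12·log₂(0.12) = 0.3671
−0.30·log₂(0.30) = 0.5211
−0.04·log₂(0.04) = 0.1858
Sum ≈ 2.2675 → 2.267 bits.

2.267 bits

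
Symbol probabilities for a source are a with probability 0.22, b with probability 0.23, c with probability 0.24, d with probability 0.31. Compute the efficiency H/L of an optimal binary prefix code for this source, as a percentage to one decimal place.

99.3%

Entropy H = −Σ p log₂ p ≈ 1.9862 bits.
Huffman merges: 11/50+23/100→9/20; 6/25+31/100→11/20; 9/20+11/20→1. L = 2 ≈ 2.0000.
Efficiency = H/L = 1.9862/2.0000 = 99.3%.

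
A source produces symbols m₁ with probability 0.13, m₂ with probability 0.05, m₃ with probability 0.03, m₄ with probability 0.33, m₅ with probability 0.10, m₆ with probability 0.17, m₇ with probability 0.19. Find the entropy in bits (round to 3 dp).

2.500 bits

H = −Σ pᵢ log₂ pᵢ.
−0.13·log₂(0.13) = 0.3826
−0.05·log₂(0.05) = 0.2161
−0.03·log₂(0.03) = 0.1518
−0.33·log₂(0.33) = 0.5278
−0.10·log₂(0.10) = 0.3322
−0.17·log₂(0.17) = 0.4346
−0.19·log₂(0.19) = 0.4552
Sum ≈ 2.5003 → 2.500 bits.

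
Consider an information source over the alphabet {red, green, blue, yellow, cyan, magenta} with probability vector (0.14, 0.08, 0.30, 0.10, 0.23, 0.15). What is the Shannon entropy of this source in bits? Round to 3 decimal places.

2.440 bits

H = −Σ pᵢ log₂ pᵢ.
−0.14·log₂(0.14) = 0.3971
−0.08·log₂(0.08) = 0.2915
−0.30·log₂(0.30) = 0.5211
−0.10·log₂(0.10) = 0.3322
−0.23·log₂(0.23) = 0.4877
−0.15·log₂(0.15) = 0.4105
Sum ≈ 2.4401 → 2.440 bits.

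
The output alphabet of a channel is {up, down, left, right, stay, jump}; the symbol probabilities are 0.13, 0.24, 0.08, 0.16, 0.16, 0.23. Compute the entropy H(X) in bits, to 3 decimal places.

2.502 bits

H = −Σ pᵢ log₂ pᵢ.
−0.13·log₂(0.13) = 0.3826
−0.24·log₂(0.24) = 0.4941
−0.08·log₂(0.08) = 0.2915
−0.16·log₂(0.16) = 0.4230
−0.16·log₂(0.16) = 0.4230
−0.23·log₂(0.23) = 0.4877
Sum ≈ 2.5020 → 2.502 bits.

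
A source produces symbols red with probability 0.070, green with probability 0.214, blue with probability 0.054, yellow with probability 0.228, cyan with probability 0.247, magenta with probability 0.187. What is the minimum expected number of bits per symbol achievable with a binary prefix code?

Repeatedly combine the two least-probable nodes; the expected code length is the sum of the merged weights.
merge 27/500 + 7/100 → 31/250
merge 31/250 + 187/1000 → 311/1000
merge 107/500 + 57/250 → 221/500
merge 247/1000 + 311/1000 → 279/500
merge 221/500 + 279/500 → 1
L = 31/250 + 311/1000 + 221/500 + 279/500 + 1 = 487/200 = 2.435 bits/symbol.

2.435 bits/symbol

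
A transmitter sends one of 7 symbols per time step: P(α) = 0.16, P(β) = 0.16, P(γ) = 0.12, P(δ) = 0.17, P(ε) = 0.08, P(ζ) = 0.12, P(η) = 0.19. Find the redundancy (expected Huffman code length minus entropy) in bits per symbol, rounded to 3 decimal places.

Entropy H = −Σ p log₂ p ≈ 2.7615 bits.
Huffman merges: 2/25+3/25→1/5; 3/25+4/25→7/25; 4/25+17/100→33/100; 19/100+1/5→39/100; 7/25+33/100→61/100; 39/100+61/100→1. L = 281/100 ≈ 2.8100.
L − H = 2.8100 − 2.7615 = 0.049 bits.

0.049 bits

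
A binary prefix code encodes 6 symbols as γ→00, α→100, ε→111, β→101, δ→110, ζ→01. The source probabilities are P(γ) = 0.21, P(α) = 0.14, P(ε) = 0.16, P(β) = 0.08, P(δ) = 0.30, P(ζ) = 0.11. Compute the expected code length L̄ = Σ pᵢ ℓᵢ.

L̄ = Σ pᵢ·ℓᵢ = 0.21·2 + 0.14·3 + 0.16·3 + 0.08·3 + 0.30·3 + 0.11·2 = 2.68 bits/symbol.

2.68 bits/symbol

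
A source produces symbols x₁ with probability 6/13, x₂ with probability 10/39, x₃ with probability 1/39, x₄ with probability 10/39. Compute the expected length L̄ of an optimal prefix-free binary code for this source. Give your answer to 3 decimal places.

Repeatedly combine the two least-probable nodes; the expected code length is the sum of the merged weights.
merge 1/39 + 10/39 → 11/39
merge 10/39 + 11/39 → 7/13
merge 6/13 + 7/13 → 1
L = 11/39 + 7/13 + 1 = 71/39 ≈ 1.821 bits/symbol.

1.821 bits/symbol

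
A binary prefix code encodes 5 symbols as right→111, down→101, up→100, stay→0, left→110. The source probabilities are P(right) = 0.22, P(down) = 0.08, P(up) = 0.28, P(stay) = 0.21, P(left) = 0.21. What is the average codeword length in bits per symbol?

2.58 bits/symbol

L̄ = Σ pᵢ·ℓᵢ = 0.22·3 + 0.08·3 + 0.28·3 + 0.21·1 + 0.21·3 = 2.58 bits/symbol.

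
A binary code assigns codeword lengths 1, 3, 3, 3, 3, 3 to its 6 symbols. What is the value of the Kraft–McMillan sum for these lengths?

With common denominator 2^3 = 8: Σ 2^(−ℓᵢ) = 4/8 + 1/8 + 1/8 + 1/8 + 1/8 + 1/8 = 9/8 = 1.125.

1.125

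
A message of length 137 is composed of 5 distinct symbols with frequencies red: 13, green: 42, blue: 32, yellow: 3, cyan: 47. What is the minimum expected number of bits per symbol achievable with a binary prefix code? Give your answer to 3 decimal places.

2.117 bits/symbol

Probabilities are the counts divided by 137.
Repeatedly combine the two least-probable nodes; the expected code length is the sum of the merged weights.
merge 3/137 + 13/137 → 16/137
merge 16/137 + 32/137 → 48/137
merge 42/137 + 47/137 → 89/137
merge 48/137 + 89/137 → 1
L = 16/137 + 48/137 + 89/137 + 1 = 290/137 ≈ 2.117 bits/symbol.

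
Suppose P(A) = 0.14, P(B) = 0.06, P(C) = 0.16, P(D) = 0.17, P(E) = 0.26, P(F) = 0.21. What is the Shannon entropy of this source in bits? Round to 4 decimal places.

H = −Σ pᵢ log₂ pᵢ.
−0.14·log₂(0.14) = 0.3971
−0.06·log₂(0.06) = 0.2435
−0.16·log₂(0.16) = 0.4230
−0.17·log₂(0.17) = 0.4346
−0.26·log₂(0.26) = 0.5053
−0.21·log₂(0.21) = 0.4728
Sum ≈ 2.4764 → 2.4764 bits.

2.4764 bits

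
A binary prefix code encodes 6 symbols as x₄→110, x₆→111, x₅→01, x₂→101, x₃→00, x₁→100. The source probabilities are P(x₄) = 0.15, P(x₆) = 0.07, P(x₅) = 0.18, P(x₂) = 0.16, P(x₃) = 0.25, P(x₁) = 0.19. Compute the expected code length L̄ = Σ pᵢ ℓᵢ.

2.57 bits/symbol

L̄ = Σ pᵢ·ℓᵢ = 0.15·3 + 0.07·3 + 0.18·2 + 0.16·3 + 0.25·2 + 0.19·3 = 2.57 bits/symbol.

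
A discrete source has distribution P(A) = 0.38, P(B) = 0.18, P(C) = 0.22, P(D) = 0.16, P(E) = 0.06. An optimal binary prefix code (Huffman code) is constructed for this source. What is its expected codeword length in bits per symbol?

2.22 bits/symbol

Repeatedly combine the two least-probable nodes; the expected code length is the sum of the merged weights.
merge 3/50 + 4/25 → 11/50
merge 9/50 + 11/50 → 2/5
merge 11/50 + 19/50 → 3/5
merge 2/5 + 3/5 → 1
L = 11/50 + 2/5 + 3/5 + 1 = 111/50 = 2.22 bits/symbol.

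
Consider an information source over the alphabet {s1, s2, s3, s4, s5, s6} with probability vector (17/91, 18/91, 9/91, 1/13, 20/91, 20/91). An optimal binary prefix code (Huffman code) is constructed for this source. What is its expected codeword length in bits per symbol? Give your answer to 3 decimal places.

2.538 bits/symbol

Repeatedly combine the two least-probable nodes; the expected code length is the sum of the merged weights.
merge 1/13 + 9/91 → 16/91
merge 16/91 + 17/91 → 33/91
merge 18/91 + 20/91 → 38/91
merge 20/91 + 33/91 → 53/91
merge 38/91 + 53/91 → 1
L = 16/91 + 33/91 + 38/91 + 53/91 + 1 = 33/13 ≈ 2.538 bits/symbol.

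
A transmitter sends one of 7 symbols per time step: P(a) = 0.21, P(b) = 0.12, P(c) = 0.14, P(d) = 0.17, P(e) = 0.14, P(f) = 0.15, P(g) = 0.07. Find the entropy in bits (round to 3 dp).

H = −Σ pᵢ log₂ pᵢ.
−0.21·log₂(0.21) = 0.4728
−0.12·log₂(0.12) = 0.3671
−0.14·log₂(0.14) = 0.3971
−0.17·log₂(0.17) = 0.4346
−0.14·log₂(0.14) = 0.3971
−0.15·log₂(0.15) = 0.4105
−0.07·log₂(0.07) = 0.2686
Sum ≈ 2.7478 → 2.748 bits.

2.748 bits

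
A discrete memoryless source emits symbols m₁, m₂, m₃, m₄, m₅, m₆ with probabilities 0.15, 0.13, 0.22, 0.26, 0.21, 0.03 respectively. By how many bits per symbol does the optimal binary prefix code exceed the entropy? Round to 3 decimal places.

Entropy H = −Σ p log₂ p ≈ 2.4036 bits.
Huffman merges: 3/100+13/100→4/25; 3/20+4/25→31/100; 21/100+11/50→43/100; 13/50+31/100→57/100; 43/100+57/100→1. L = 247/100 ≈ 2.4700.
L − H = 2.4700 − 2.4036 = 0.066 bits.

0.066 bits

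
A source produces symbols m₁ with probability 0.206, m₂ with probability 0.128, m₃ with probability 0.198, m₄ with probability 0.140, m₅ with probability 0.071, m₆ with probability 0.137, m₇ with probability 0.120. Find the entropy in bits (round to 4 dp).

H = −Σ pᵢ log₂ pᵢ.
−0.206·log₂(0.206) = 0.4695
−0.128·log₂(0.128) = 0.3796
−0.198·log₂(0.198) = 0.4626
−0.140·log₂(0.140) = 0.3971
−0.071·log₂(0.071) = 0.2709
−0.137·log₂(0.137) = 0.3929
−0.120·log₂(0.120) = 0.3671
Sum ≈ 2.7398 → 2.7398 bits.

2.7398 bits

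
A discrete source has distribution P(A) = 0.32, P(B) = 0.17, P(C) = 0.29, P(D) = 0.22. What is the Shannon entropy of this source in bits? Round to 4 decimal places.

H = −Σ pᵢ log₂ pᵢ.
−0.32·log₂(0.32) = 0.5260
−0.17·log₂(0.17) = 0.4346
−0.29·log₂(0.29) = 0.5179
−0.22·log₂(0.22) = 0.4806
Sum ≈ 1.9591 → 1.9591 bits.

1.9591 bits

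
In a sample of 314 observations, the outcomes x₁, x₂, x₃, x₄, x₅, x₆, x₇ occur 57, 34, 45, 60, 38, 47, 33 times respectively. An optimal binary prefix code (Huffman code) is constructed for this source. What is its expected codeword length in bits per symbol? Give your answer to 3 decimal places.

Probabilities are the counts divided by 314.
Repeatedly combine the two least-probable nodes; the expected code length is the sum of the merged weights.
merge 33/314 + 17/157 → 67/314
merge 19/157 + 45/314 → 83/314
merge 47/314 + 57/314 → 52/157
merge 30/157 + 67/314 → 127/314
merge 83/314 + 52/157 → 187/314
merge 127/314 + 187/314 → 1
L = 67/314 + 83/314 + 52/157 + 127/314 + 187/314 + 1 = 441/157 ≈ 2.809 bits/symbol.

2.809 bits/symbol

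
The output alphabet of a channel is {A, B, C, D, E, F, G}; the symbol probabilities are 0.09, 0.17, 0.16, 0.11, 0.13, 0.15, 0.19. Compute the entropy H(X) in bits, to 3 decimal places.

H = −Σ pᵢ log₂ pᵢ.
−0.09·log₂(0.09) = 0.3127
−0.17·log₂(0.17) = 0.4346
−0.16·log₂(0.16) = 0.4230
−0.11·log₂(0.11) = 0.3503
−0.13·log₂(0.13) = 0.3826
−0.15·log₂(0.15) = 0.4105
−0.19·log₂(0.19) = 0.4552
Sum ≈ 2.7690 → 2.769 bits.

2.769 bits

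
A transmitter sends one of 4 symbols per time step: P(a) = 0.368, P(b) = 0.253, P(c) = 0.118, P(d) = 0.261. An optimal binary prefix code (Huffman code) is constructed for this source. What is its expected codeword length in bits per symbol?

2 bits/symbol

Repeatedly combine the two least-probable nodes; the expected code length is the sum of the merged weights.
merge 59/500 + 253/1000 → 371/1000
merge 261/1000 + 46/125 → 629/1000
merge 371/1000 + 629/1000 → 1
L = 371/1000 + 629/1000 + 1 = 2 bits/symbol.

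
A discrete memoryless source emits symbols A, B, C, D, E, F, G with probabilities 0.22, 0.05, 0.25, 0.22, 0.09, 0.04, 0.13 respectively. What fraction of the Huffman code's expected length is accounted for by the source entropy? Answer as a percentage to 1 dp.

Entropy H = −Σ p log₂ p ≈ 2.5583 bits.
Huffman merges: 1/25+1/20→9/100; 9/100+9/100→9/50; 13/100+9/50→31/100; 11/50+11/50→11/25; 1/4+31/100→14/25; 11/25+14/25→1. L = 129/50 ≈ 2.5800.
Efficiency = H/L = 2.5583/2.5800 = 99.2%.

99.2%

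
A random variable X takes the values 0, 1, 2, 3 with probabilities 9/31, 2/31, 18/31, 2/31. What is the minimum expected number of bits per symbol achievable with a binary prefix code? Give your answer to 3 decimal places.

Repeatedly combine the two least-probable nodes; the expected code length is the sum of the merged weights.
merge 2/31 + 2/31 → 4/31
merge 4/31 + 9/31 → 13/31
merge 13/31 + 18/31 → 1
L = 4/31 + 13/31 + 1 = 48/31 ≈ 1.548 bits/symbol.

1.548 bits/symbol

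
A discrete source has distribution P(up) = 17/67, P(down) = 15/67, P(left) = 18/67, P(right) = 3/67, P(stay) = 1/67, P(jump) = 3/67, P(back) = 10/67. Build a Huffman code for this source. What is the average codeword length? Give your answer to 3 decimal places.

Repeatedly combine the two least-probable nodes; the expected code length is the sum of the merged weights.
merge 1/67 + 3/67 → 4/67
merge 3/67 + 4/67 → 7/67
merge 7/67 + 10/67 → 17/67
merge 15/67 + 17/67 → 32/67
merge 17/67 + 18/67 → 35/67
merge 32/67 + 35/67 → 1
L = 4/67 + 7/67 + 17/67 + 32/67 + 35/67 + 1 = 162/67 ≈ 2.418 bits/symbol.

2.418 bits/symbol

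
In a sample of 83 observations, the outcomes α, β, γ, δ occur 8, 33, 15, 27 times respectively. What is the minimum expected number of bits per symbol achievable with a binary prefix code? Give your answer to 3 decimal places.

1.880 bits/symbol

Probabilities are the counts divided by 83.
Repeatedly combine the two least-probable nodes; the expected code length is the sum of the merged weights.
merge 8/83 + 15/83 → 23/83
merge 23/83 + 27/83 → 50/83
merge 33/83 + 50/83 → 1
L = 23/83 + 50/83 + 1 = 156/83 ≈ 1.880 bits/symbol.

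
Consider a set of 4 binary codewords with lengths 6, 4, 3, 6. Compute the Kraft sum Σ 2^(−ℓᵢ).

0.21875

With common denominator 2^6 = 64: Σ 2^(−ℓᵢ) = 1/64 + 4/64 + 8/64 + 1/64 = 14/64 = 0.21875.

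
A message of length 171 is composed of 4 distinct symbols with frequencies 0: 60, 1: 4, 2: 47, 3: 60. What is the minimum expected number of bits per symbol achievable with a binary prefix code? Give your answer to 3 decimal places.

Probabilities are the counts divided by 171.
Repeatedly combine the two least-probable nodes; the expected code length is the sum of the merged weights.
merge 4/171 + 47/171 → 17/57
merge 17/57 + 20/57 → 37/57
merge 20/57 + 37/57 → 1
L = 17/57 + 37/57 + 1 = 37/19 ≈ 1.947 bits/symbol.

1.947 bits/symbol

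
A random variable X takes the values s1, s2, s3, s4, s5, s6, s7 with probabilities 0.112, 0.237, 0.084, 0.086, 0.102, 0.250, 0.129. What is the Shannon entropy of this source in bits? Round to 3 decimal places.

2.668 bits

H = −Σ pᵢ log₂ pᵢ.
−0.112·log₂(0.112) = 0.3537
−0.237·log₂(0.237) = 0.4923
−0.084·log₂(0.084) = 0.3002
−0.086·log₂(0.086) = 0.3044
−0.102·log₂(0.102) = 0.3359
−0.250·log₂(0.250) = 0.5000
−0.129·log₂(0.129) = 0.3811
Sum ≈ 2.6676 → 2.668 bits.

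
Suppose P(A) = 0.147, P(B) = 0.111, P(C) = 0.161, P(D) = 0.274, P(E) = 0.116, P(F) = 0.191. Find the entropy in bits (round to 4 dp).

H = −Σ pᵢ log₂ pᵢ.
−0.147·log₂(0.147) = 0.4066
−0.111·log₂(0.111) = 0.3520
−0.161·log₂(0.161) = 0.4242
−0.274·log₂(0.274) = 0.5118
−0.116·log₂(0.116) = 0.3605
−0.191·log₂(0.191) = 0.4562
Sum ≈ 2.5113 → 2.5113 bits.

2.5113 bits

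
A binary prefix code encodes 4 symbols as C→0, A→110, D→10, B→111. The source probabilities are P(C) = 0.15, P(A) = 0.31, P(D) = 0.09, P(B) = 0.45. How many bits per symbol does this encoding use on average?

2.61 bits/symbol

L̄ = Σ pᵢ·ℓᵢ = 0.15·1 + 0.31·3 + 0.09·2 + 0.45·3 = 2.61 bits/symbol.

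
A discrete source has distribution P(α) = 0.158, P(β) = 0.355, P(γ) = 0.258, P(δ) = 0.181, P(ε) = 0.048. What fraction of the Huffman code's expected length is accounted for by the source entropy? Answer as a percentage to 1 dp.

Entropy H = −Σ p log₂ p ≈ 2.1119 bits.
Huffman merges: 6/125+79/500→103/500; 181/1000+103/500→387/1000; 129/500+71/200→613/1000; 387/1000+613/1000→1. L = 1103/500 ≈ 2.2060.
Efficiency = H/L = 2.1119/2.2060 = 95.7%.

95.7%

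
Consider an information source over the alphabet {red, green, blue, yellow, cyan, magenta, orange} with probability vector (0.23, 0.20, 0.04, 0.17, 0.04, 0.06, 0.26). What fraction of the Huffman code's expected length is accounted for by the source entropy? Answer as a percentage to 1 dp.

Entropy H = −Σ p log₂ p ≈ 2.5070 bits.
Huffman merges: 1/25+1/25→2/25; 3/50+2/25→7/50; 7/50+17/100→31/100; 1/5+23/100→43/100; 13/50+31/100→57/100; 43/100+57/100→1. L = 253/100 ≈ 2.5300.
Efficiency = H/L = 2.5070/2.5300 = 99.1%.

99.1%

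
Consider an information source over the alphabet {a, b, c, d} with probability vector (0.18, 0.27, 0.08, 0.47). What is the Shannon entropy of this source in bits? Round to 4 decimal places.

1.7588 bits

H = −Σ pᵢ log₂ pᵢ.
−0.18·log₂(0.18) = 0.4453
−0.27·log₂(0.27) = 0.5100
−0.08·log₂(0.08) = 0.2915
−0.47·log₂(0.47) = 0.5120
Sum ≈ 1.7588 → 1.7588 bits.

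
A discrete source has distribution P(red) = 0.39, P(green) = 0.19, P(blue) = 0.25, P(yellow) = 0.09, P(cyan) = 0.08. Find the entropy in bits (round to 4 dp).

2.0892 bits

H = −Σ pᵢ log₂ pᵢ.
−0.39·log₂(0.39) = 0.5298
−0.19·log₂(0.19) = 0.4552
−0.25·log₂(0.25) = 0.5000
−0.09·log₂(0.09) = 0.3127
−0.08·log₂(0.08) = 0.2915
Sum ≈ 2.0892 → 2.0892 bits.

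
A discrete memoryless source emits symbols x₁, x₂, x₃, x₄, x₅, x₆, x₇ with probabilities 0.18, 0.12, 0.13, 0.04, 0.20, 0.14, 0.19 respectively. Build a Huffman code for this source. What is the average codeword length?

Repeatedly combine the two least-probable nodes; the expected code length is the sum of the merged weights.
merge 1/25 + 3/25 → 4/25
merge 13/100 + 7/50 → 27/100
merge 4/25 + 9/50 → 17/50
merge 19/100 + 1/5 → 39/100
merge 27/100 + 17/50 → 61/100
merge 39/100 + 61/100 → 1
L = 4/25 + 27/100 + 17/50 + 39/100 + 61/100 + 1 = 277/100 = 2.77 bits/symbol.

2.77 bits/symbol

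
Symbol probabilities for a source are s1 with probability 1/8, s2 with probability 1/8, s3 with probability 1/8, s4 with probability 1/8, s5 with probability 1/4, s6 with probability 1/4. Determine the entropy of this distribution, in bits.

Each probability is a power of 1/2, so log₂(1/p) is an integer.
H = Σ p·log₂(1/p) = 1/8·3 + 1/8·3 + 1/8·3 + 1/8·3 + 1/4·2 + 1/4·2 = 2.5 bits.

2.5 bits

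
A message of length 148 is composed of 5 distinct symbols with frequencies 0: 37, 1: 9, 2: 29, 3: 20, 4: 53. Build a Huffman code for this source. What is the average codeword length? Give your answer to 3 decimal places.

2.196 bits/symbol

Probabilities are the counts divided by 148.
Repeatedly combine the two least-probable nodes; the expected code length is the sum of the merged weights.
merge 9/148 + 5/37 → 29/148
merge 29/148 + 29/148 → 29/74
merge 1/4 + 53/148 → 45/74
merge 29/74 + 45/74 → 1
L = 29/148 + 29/74 + 45/74 + 1 = 325/148 ≈ 2.196 bits/symbol.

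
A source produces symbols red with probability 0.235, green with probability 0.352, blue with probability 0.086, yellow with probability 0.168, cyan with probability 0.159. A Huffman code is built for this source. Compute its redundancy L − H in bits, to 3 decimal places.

0.065 bits

Entropy H = −Σ p log₂ p ≈ 2.1798 bits.
Huffman merges: 43/500+159/1000→49/200; 21/125+47/200→403/1000; 49/200+44/125→597/1000; 403/1000+597/1000→1. L = 449/200 ≈ 2.2450.
L − H = 2.2450 − 2.1798 = 0.065 bits.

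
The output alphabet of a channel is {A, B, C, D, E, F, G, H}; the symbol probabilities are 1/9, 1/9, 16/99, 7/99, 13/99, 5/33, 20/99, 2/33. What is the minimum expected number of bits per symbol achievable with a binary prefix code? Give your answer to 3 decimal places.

Repeatedly combine the two least-probable nodes; the expected code length is the sum of the merged weights.
merge 2/33 + 7/99 → 13/99
merge 1/9 + 1/9 → 2/9
merge 13/99 + 13/99 → 26/99
merge 5/33 + 16/99 → 31/99
merge 20/99 + 2/9 → 14/33
merge 26/99 + 31/99 → 19/33
merge 14/33 + 19/33 → 1
L = 13/99 + 2/9 + 26/99 + 31/99 + 14/33 + 19/33 + 1 = 290/99 ≈ 2.929 bits/symbol.

2.929 bits/symbol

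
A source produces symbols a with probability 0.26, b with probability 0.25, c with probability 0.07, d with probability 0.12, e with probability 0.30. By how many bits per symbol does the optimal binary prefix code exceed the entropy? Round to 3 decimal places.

Entropy H = −Σ p log₂ p ≈ 2.1620 bits.
Huffman merges: 7/100+3/25→19/100; 19/100+1/4→11/25; 13/50+3/10→14/25; 11/25+14/25→1. L = 219/100 ≈ 2.1900.
L − H = 2.1900 − 2.1620 = 0.028 bits.

0.028 bits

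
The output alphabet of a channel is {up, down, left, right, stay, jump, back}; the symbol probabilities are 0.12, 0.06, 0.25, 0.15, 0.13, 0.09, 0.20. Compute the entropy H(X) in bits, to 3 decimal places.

2.681 bits

H = −Σ pᵢ log₂ pᵢ.
−0.12·log₂(0.12) = 0.3671
−0.06·log₂(0.06) = 0.2435
−0.25·log₂(0.25) = 0.5000
−0.15·log₂(0.15) = 0.4105
−0.13·log₂(0.13) = 0.3826
−0.09·log₂(0.09) = 0.3127
−0.20·log₂(0.20) = 0.4644
Sum ≈ 2.6808 → 2.681 bits.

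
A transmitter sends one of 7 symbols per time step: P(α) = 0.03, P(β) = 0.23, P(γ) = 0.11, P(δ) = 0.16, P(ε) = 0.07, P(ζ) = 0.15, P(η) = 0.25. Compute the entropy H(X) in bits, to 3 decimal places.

2.592 bits

H = −Σ pᵢ log₂ pᵢ.
−0.03·log₂(0.03) = 0.1518
−0.23·log₂(0.23) = 0.4877
−0.11·log₂(0.11) = 0.3503
−0.16·log₂(0.16) = 0.4230
−0.07·log₂(0.07) = 0.2686
−0.15·log₂(0.15) = 0.4105
−0.25·log₂(0.25) = 0.5000
Sum ≈ 2.5918 → 2.592 bits.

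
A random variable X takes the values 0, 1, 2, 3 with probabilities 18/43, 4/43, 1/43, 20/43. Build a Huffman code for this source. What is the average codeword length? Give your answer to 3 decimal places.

Repeatedly combine the two least-probable nodes; the expected code length is the sum of the merged weights.
merge 1/43 + 4/43 → 5/43
merge 5/43 + 18/43 → 23/43
merge 20/43 + 23/43 → 1
L = 5/43 + 23/43 + 1 = 71/43 ≈ 1.651 bits/symbol.

1.651 bits/symbol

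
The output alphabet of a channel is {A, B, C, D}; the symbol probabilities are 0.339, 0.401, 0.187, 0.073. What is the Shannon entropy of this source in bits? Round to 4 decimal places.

1.7857 bits

H = −Σ pᵢ log₂ pᵢ.
−0.339·log₂(0.339) = 0.5291
−0.401·log₂(0.401) = 0.5286
−0.187·log₂(0.187) = 0.4523
−0.073·log₂(0.073) = 0.2756
Sum ≈ 1.7857 → 1.7857 bits.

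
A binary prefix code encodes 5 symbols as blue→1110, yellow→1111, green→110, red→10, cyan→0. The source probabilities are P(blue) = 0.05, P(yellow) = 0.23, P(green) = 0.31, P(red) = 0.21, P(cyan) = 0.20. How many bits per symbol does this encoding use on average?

L̄ = Σ pᵢ·ℓᵢ = 0.05·4 + 0.23·4 + 0.31·3 + 0.21·2 + 0.20·1 = 2.67 bits/symbol.

2.67 bits/symbol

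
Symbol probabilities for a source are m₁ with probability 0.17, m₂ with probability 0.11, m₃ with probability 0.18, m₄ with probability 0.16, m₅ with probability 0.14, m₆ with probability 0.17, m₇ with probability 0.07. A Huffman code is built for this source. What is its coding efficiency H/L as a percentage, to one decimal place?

97.6%

Entropy H = −Σ p log₂ p ≈ 2.7535 bits.
Huffman merges: 7/100+11/100→9/50; 7/50+4/25→3/10; 17/100+17/100→17/50; 9/50+9/50→9/25; 3/10+17/50→16/25; 9/25+16/25→1. L = 141/50 ≈ 2.8200.
Efficiency = H/L = 2.7535/2.8200 = 97.6%.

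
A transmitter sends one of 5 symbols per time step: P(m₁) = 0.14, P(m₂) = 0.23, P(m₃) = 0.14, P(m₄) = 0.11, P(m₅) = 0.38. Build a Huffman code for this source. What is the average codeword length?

Repeatedly combine the two least-probable nodes; the expected code length is the sum of the merged weights.
merge 11/100 + 7/50 → 1/4
merge 7/50 + 23/100 → 37/100
merge 1/4 + 37/100 → 31/50
merge 19/50 + 31/50 → 1
L = 1/4 + 37/100 + 31/50 + 1 = 56/25 = 2.24 bits/symbol.

2.24 bits/symbol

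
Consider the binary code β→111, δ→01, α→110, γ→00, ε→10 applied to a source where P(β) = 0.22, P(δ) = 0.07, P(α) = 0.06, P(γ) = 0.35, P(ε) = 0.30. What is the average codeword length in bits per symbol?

L̄ = Σ pᵢ·ℓᵢ = 0.22·3 + 0.07·2 + 0.06·3 + 0.35·2 + 0.30·2 = 2.28 bits/symbol.

2.28 bits/symbol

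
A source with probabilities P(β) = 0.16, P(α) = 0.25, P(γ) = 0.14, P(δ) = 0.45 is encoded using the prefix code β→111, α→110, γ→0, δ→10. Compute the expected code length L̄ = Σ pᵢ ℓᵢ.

L̄ = Σ pᵢ·ℓᵢ = 0.16·3 + 0.25·3 + 0.14·1 + 0.45·2 = 2.27 bits/symbol.

2.27 bits/symbol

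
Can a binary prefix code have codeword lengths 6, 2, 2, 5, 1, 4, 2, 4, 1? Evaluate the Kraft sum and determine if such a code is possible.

1.921875; no

With common denominator 2^6 = 64: Σ 2^(−ℓᵢ) = 1/64 + 16/64 + 16/64 + 2/64 + 32/64 + 4/64 + 16/64 + 4/64 + 32/64 = 123/64 = 1.921875.
Kraft's inequality requires Σ ≤ 1; here Σ = 1.921875 > 1, so no such prefix code exists.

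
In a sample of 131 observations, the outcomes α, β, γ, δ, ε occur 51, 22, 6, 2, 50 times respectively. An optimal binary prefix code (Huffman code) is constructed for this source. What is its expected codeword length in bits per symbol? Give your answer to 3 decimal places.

1.901 bits/symbol

Probabilities are the counts divided by 131.
Repeatedly combine the two least-probable nodes; the expected code length is the sum of the merged weights.
merge 2/131 + 6/131 → 8/131
merge 8/131 + 22/131 → 30/131
merge 30/131 + 50/131 → 80/131
merge 51/131 + 80/131 → 1
L = 8/131 + 30/131 + 80/131 + 1 = 249/131 ≈ 1.901 bits/symbol.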